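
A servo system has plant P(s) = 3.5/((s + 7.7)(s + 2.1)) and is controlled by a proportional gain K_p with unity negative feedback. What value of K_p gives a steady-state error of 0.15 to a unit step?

The loop is type 0, so e_ss(step) = 1/(1 + K_pos) with K_pos = K_p·P(0).
P(0) = 0.2165. Require 1/(1 + K_p·0.2165) = 0.15, so 1 + 0.2165·K_p = 6.667.
K_p = (6.667 − 1)/0.2165 = 26.2.

K_p = 26.2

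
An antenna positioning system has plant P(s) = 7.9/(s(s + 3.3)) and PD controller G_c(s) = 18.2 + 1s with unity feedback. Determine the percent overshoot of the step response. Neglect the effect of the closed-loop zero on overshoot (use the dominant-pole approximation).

19%

Forward path: (18.2 + 1s)·7.9/(s(s+3.3)). The closed-loop characteristic equation is s² + (3.3 + 7.9·1)s + 7.9·18.2 = 0.
That is s² + 11.2s + 143.8 = 0, so ω_n = 11.99 rad/s and ζ = 11.2/(2·11.99) = 0.467.
%OS = 100·exp(−πζ/√(1−ζ²)) = 19%.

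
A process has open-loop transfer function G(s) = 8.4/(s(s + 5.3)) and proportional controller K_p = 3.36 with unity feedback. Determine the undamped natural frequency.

ω_n = 5.31 rad/s

The closed-loop denominator is s(s+5.3) + 3.36·8.4 = s² + 5.3s + 28.22.
So ω_n² = 28.22 ⇒ ω_n = 5.313 rad/s, and ζ = 5.3/(2ω_n) = 0.499.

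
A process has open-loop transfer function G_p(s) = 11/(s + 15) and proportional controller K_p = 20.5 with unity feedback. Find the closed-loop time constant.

τ = 0.00416 s

Closed-loop transfer function: T(s) = K_p·G_p(s)/(1 + K_p·G_p(s)) = 225.5/(s + 15 + 225.5) = 225.5/(s + 240.5).
Time constant τ = 1/240.5 = 0.00416 s.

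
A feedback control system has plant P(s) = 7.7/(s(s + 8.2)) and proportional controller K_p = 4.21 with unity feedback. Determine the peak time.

T_p = 0.795 s

The closed-loop denominator s² + 8.2s + 32.42 gives ω_n = √32.42 = 5.694 and ζ = 8.2/(2ω_n) = 0.7201.
Damped frequency ω_d = ω_n√(1−ζ²) = 3.951 rad/s, so peak time T_p = π/ω_d = 0.795 s.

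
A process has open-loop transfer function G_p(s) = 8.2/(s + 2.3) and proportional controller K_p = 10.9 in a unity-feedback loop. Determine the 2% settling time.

T_s ≈ 0.0436 s

Closed-loop transfer function: T(s) = K_p·G_p(s)/(1 + K_p·G_p(s)) = 89.38/(s + 2.3 + 89.38) = 89.38/(s + 91.68).
Time constant τ = 1/91.68 = 0.01091 s, so the 2% settling time is about 4τ = 0.0436 s.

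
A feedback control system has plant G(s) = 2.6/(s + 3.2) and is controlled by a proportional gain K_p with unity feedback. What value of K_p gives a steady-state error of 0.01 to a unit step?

For a type-0 loop with proportional control, e_ss = 1/(1 + K_p·G(0)).
G(0) = 0.8125. Require 1/(1 + K_p·0.8125) = 0.01, so 1 + 0.8125·K_p = 100.
K_p = (100 − 1)/0.8125 = 122.

K_p = 122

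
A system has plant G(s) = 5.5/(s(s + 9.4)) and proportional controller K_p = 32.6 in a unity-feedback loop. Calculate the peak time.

T_p = 0.251 s

The closed-loop denominator s² + 9.4s + 179.3 gives ω_n = √179.3 = 13.39 and ζ = 9.4/(2ω_n) = 0.351.
Damped frequency ω_d = ω_n√(1−ζ²) = 12.54 rad/s, so peak time T_p = π/ω_d = 0.251 s.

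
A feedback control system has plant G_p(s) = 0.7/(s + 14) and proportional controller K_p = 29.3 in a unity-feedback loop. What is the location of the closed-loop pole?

s = -34.51

Closed-loop transfer function: T(s) = K_p·G_p(s)/(1 + K_p·G_p(s)) = 20.51/(s + 14 + 20.51) = 20.51/(s + 34.51).
The closed-loop pole is at s = −34.51.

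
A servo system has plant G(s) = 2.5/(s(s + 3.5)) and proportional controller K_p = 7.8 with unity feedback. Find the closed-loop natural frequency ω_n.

With unity feedback the closed-loop characteristic equation is s² + 3.5s + 7.8·2.5 = s² + 3.5s + 19.5 = 0.
Matching s² + 2ζω_n s + ω_n²: ω_n = √19.5 = 4.416 rad/s and 2ζω_n = 3.5, so ζ = 3.5/(2·4.416) = 0.396.

ω_n = 4.42 rad/s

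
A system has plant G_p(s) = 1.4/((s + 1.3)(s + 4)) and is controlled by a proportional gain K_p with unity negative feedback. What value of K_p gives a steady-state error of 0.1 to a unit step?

For a type-0 loop with proportional control, e_ss = 1/(1 + K_p·G_p(0)).
G_p(0) = 0.2692. Require 1/(1 + K_p·0.2692) = 0.1, so 1 + 0.2692·K_p = 10.
K_p = (10 − 1)/0.2692 = 33.4.

K_p = 33.4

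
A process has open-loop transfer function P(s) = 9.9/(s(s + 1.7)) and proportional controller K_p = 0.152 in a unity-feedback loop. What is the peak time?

The closed-loop denominator s² + 1.7s + 1.505 gives ω_n = √1.505 = 1.227 and ζ = 1.7/(2ω_n) = 0.6929.
Damped frequency ω_d = ω_n√(1−ζ²) = 0.8845 rad/s, so peak time T_p = π/ω_d = 3.55 s.

T_p = 3.55 s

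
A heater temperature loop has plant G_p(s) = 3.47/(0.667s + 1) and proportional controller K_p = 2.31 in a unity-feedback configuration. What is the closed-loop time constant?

Closed loop: T(s) = K_p·G_p/(1+K_p·G_p) = 8.016/(0.667s + 1 + 8.016), with pole at s = −(1 + 8.016)/0.667 = −13.52.
Closed-loop time constant τ = 1/13.52 = 0.074 s.

τ = 0.074 s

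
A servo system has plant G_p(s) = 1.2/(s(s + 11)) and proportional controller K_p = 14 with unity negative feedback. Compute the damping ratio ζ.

The closed-loop denominator is s(s+11) + 14·1.2 = s² + 11s + 16.8.
Matching s² + 2ζω_n s + ω_n²: ω_n = √16.8 = 4.099 rad/s and 2ζω_n = 11, so ζ = 11/(2·4.099) = 1.34.

ζ = 1.34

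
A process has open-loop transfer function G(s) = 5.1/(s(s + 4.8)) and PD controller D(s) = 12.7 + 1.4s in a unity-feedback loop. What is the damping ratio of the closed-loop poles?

ζ = 0.742

Forward path: (12.7 + 1.4s)·5.1/(s(s+4.8)). The closed-loop characteristic equation is s² + (4.8 + 5.1·1.4)s + 5.1·12.7 = 0.
That is s² + 11.94s + 64.77 = 0, so ω_n = 8.048 rad/s and ζ = 11.94/(2·8.048) = 0.7418.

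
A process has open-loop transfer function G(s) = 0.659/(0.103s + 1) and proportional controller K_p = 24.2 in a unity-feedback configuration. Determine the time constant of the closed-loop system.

τ = 0.00608 s

Closed loop: T(s) = K_p·G/(1+K_p·G) = 15.95/(0.103s + 1 + 15.95), with pole at s = −(1 + 15.95)/0.103 = −164.5.
Closed-loop time constant τ = 1/164.5 = 0.00608 s.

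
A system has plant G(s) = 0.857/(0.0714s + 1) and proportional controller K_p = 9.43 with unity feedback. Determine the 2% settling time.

T_s ≈ 0.0314 s

Closed loop: T(s) = K_p·G/(1+K_p·G) = 8.082/(0.0714s + 1 + 8.082), with pole at s = −(1 + 8.082)/0.0714 = −127.2.
τ = 1/127.2 = 0.007862 s, so 2% settling time ≈ 4τ = 0.0314 s.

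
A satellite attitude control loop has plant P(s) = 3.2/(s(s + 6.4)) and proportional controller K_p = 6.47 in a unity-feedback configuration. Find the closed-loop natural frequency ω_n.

ω_n = 4.55 rad/s

The closed-loop denominator is s(s+6.4) + 6.47·3.2 = s² + 6.4s + 20.7.
So ω_n² = 20.7 ⇒ ω_n = 4.55 rad/s, and ζ = 6.4/(2ω_n) = 0.703.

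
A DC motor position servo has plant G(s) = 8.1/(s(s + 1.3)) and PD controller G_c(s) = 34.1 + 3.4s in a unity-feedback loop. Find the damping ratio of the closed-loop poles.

Forward path: (34.1 + 3.4s)·8.1/(s(s+1.3)). The closed-loop characteristic equation is s² + (1.3 + 8.1·3.4)s + 8.1·34.1 = 0.
That is s² + 28.84s + 276.2 = 0, so ω_n = 16.62 rad/s and ζ = 28.84/(2·16.62) = 0.8677.

ζ = 0.868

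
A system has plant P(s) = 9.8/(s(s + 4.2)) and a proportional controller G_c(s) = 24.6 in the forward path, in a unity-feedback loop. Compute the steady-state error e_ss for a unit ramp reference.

The loop has one pole at the origin (type 1). Velocity error constant K_v = lim_{s→0} s·G_c(s)P(s) = 24.6·9.8/4.2 = 57.4.
Steady-state error to a unit ramp: e_ss = 1/K_v = 0.0174.

0.0174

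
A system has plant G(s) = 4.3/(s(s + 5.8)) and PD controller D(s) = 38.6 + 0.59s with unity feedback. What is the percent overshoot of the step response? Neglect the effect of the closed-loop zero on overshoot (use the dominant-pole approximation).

34.2%

Forward path: (38.6 + 0.59s)·4.3/(s(s+5.8)). The closed-loop characteristic equation is s² + (5.8 + 4.3·0.59)s + 4.3·38.6 = 0.
That is s² + 8.337s + 166 = 0, so ω_n = 12.88 rad/s and ζ = 8.337/(2·12.88) = 0.3236.
%OS = 100·exp(−πζ/√(1−ζ²)) = 34.2%.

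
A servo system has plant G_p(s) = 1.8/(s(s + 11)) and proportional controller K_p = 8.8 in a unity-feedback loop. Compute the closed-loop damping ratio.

The closed-loop denominator is s(s+11) + 8.8·1.8 = s² + 11s + 15.84.
Matching s² + 2ζω_n s + ω_n²: ω_n = √15.84 = 3.98 rad/s and 2ζω_n = 11, so ζ = 11/(2·3.98) = 1.38.

ζ = 1.38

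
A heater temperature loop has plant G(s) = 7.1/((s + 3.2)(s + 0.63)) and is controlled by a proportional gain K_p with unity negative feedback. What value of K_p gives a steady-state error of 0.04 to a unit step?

K_p = 6.81

For a type-0 loop with proportional control, e_ss = 1/(1 + K_p·G(0)).
G(0) = 3.522. Require 1/(1 + K_p·3.522) = 0.04, so 1 + 3.522·K_p = 25.
K_p = (25 − 1)/3.522 = 6.81.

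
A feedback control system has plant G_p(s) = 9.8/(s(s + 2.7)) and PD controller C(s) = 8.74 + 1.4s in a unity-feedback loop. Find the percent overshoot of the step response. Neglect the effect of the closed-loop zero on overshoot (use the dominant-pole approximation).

0.239%

Forward path: (8.74 + 1.4s)·9.8/(s(s+2.7)). The closed-loop characteristic equation is s² + (2.7 + 9.8·1.4)s + 9.8·8.74 = 0.
That is s² + 16.42s + 85.65 = 0, so ω_n = 9.255 rad/s and ζ = 16.42/(2·9.255) = 0.8871.
%OS = 100·exp(−πζ/√(1−ζ²)) = 0.239%.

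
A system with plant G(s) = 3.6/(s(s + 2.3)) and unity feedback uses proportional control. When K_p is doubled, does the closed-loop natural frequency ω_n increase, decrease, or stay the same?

increase

ω_n = √(3.6·K_p), which grows with K_p.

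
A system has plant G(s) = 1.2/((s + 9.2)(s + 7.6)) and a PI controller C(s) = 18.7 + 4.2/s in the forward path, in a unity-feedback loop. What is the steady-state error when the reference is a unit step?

The open loop C(s)G(s) has a pole at the origin (type 1), so the static position error constant is infinite and e_ss = 1/(1+∞) = 0.

0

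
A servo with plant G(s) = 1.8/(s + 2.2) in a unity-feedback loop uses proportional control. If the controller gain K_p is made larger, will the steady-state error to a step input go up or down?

decrease

The position error constant K_pos = K_p·G(0) grows with K_p, and e_ss = 1/(1+K_pos) falls.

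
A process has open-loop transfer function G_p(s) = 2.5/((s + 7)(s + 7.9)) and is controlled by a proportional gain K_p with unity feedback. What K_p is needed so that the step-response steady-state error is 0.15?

K_p = 125

The loop is type 0, so e_ss(step) = 1/(1 + K_pos) with K_pos = K_p·G_p(0).
G_p(0) = 0.04521. Require 1/(1 + K_p·0.04521) = 0.15, so 1 + 0.04521·K_p = 6.667.
K_p = (6.667 − 1)/0.04521 = 125.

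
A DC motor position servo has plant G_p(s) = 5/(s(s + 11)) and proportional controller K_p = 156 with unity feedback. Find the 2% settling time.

Closed-loop characteristic equation: s² + 11s + 780 = 0, so ω_n = 27.93 rad/s and ζ = 11/(2·27.93) = 0.1969.
2% settling time T_s ≈ 4/(ζω_n) = 4/5.5 = 0.727 s.

T_s ≈ 0.727 s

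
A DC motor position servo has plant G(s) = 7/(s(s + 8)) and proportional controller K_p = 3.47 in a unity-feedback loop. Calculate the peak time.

From 1 + K_pG(s) = 0: s² + 8s + 24.29 = 0 ⇒ ω_n = 4.928, ζ = 0.8116.
Damped frequency ω_d = ω_n√(1−ζ²) = 2.879 rad/s, so peak time T_p = π/ω_d = 1.09 s.

T_p = 1.09 s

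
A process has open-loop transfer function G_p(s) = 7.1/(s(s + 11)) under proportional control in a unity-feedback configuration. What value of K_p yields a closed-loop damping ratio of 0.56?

Closed-loop characteristic equation: s² + 11s + K_p·7.1 = 0.
So ω_n = √(7.1K_p) and 2ζω_n = 11, giving ζ = 11/(2√(7.1K_p)).
Setting ζ = 0.56: √(7.1K_p) = 11/(2·0.56) = 9.821, so K_p = 96.46/7.1 = 13.6.

K_p = 13.6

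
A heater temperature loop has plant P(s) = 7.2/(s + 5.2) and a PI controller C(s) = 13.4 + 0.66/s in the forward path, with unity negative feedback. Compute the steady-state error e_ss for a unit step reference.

The open loop C(s)P(s) has a pole at the origin (type 1), so the static position error constant is infinite and e_ss = 1/(1+∞) = 0.

0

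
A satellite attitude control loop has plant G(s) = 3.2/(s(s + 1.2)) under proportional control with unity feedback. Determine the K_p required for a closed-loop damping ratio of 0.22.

Closed-loop characteristic equation: s² + 1.2s + K_p·3.2 = 0.
So ω_n = √(3.2K_p) and 2ζω_n = 1.2, giving ζ = 1.2/(2√(3.2K_p)).
Setting ζ = 0.22: √(3.2K_p) = 1.2/(2·0.22) = 2.727, so K_p = 7.438/3.2 = 2.32.

K_p = 2.32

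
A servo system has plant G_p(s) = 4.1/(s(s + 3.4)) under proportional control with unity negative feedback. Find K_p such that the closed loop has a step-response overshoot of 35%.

K_p = 7.02

From %OS = 100·exp(−πζ/√(1−ζ²)) = 35%, ζ = −ln(0.35)/√(π²+ln²(0.35)) = 0.3169.
Characteristic equation s² + 3.4s + 4.1K_p = 0 gives ζ = 3.4/(2√(4.1K_p)).
Setting ζ = 0.3169: √(4.1K_p) = 3.4/(2·0.3169) = 5.364, so K_p = 28.77/4.1 = 7.02.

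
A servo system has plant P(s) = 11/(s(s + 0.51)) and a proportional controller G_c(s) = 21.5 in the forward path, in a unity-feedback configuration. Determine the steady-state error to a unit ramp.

The loop has one pole at the origin (type 1). Velocity error constant K_v = lim_{s→0} s·G_c(s)P(s) = 21.5·11/0.51 = 463.7.
Steady-state error to a unit ramp: e_ss = 1/K_v = 0.00216.

0.00216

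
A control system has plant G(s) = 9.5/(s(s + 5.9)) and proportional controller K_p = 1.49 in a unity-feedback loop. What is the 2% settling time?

The closed-loop denominator s² + 5.9s + 14.15 gives ω_n = √14.15 = 3.762 and ζ = 5.9/(2ω_n) = 0.7841.
2% settling time T_s ≈ 4/(ζω_n) = 4/2.95 = 1.36 s.

T_s ≈ 1.36 s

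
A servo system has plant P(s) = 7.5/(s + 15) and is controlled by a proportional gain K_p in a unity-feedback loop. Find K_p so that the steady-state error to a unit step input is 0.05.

K_p = 38

The loop is type 0, so e_ss(step) = 1/(1 + K_pos) with K_pos = K_p·P(0).
P(0) = 0.5. Require 1/(1 + K_p·0.5) = 0.05, so 1 + 0.5·K_p = 20.
K_p = (20 − 1)/0.5 = 38.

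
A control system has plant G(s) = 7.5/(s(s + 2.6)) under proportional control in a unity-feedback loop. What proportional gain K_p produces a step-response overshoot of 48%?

From %OS = 100·exp(−πζ/√(1−ζ²)) = 48%, ζ = −ln(0.48)/√(π²+ln²(0.48)) = 0.2275.
Characteristic equation s² + 2.6s + 7.5K_p = 0 gives ζ = 2.6/(2√(7.5K_p)).
Setting ζ = 0.2275: √(7.5K_p) = 2.6/(2·0.2275) = 5.714, so K_p = 32.65/7.5 = 4.35.

K_p = 4.35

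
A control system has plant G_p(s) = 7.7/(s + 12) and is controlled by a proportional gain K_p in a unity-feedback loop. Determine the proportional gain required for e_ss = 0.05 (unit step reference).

K_p = 29.6

Steady-state error for a unit step on this type-0 loop is 1/(1 + K_p·G_p(0)).
G_p(0) = 0.6417. Require 1/(1 + K_p·0.6417) = 0.05, so 1 + 0.6417·K_p = 20.
K_p = (20 − 1)/0.6417 = 29.6.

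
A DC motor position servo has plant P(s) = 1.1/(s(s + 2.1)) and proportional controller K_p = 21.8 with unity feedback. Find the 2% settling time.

T_s ≈ 3.81 s

Closed-loop characteristic equation: s² + 2.1s + 23.98 = 0, so ω_n = 4.897 rad/s and ζ = 2.1/(2·4.897) = 0.2144.
2% settling time T_s ≈ 4/(ζω_n) = 4/1.05 = 3.81 s.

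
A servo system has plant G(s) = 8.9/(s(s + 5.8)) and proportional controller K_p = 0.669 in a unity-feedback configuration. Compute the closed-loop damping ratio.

The closed-loop denominator is s(s+5.8) + 0.669·8.9 = s² + 5.8s + 5.954.
So ω_n² = 5.954 ⇒ ω_n = 2.44 rad/s, and ζ = 5.8/(2ω_n) = 1.19.

ζ = 1.19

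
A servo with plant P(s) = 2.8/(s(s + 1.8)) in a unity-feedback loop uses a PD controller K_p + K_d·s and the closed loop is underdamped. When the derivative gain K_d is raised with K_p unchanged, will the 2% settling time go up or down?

decrease

Characteristic equation s² + (1.8 + 2.8K_d)s + 2.8K_p = 0: raising K_d increases ζω_n = (1.8+2.8K_d)/2 while the loop stays underdamped, so T_s ≈ 4/(ζω_n) decreases.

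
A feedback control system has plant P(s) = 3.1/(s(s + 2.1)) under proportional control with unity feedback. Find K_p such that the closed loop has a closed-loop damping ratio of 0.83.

Closed-loop characteristic equation: s² + 2.1s + K_p·3.1 = 0.
So ω_n = √(3.1K_p) and 2ζω_n = 2.1, giving ζ = 2.1/(2√(3.1K_p)).
Setting ζ = 0.83: √(3.1K_p) = 2.1/(2·0.83) = 1.265, so K_p = 1.6/3.1 = 0.516.

K_p = 0.516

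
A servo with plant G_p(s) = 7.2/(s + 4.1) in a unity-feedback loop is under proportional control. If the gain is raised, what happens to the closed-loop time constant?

decrease

The closed-loop bandwidth 4.1+K_p·7.2 grows with K_p, so τ shrinks.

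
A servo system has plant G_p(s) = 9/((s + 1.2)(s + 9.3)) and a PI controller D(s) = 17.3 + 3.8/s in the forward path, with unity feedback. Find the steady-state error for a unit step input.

0

The open loop D(s)G_p(s) has a pole at the origin (type 1), so the static position error constant is infinite and e_ss = 1/(1+∞) = 0.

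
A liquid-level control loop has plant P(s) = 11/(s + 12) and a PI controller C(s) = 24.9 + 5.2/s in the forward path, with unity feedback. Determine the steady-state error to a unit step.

The open loop C(s)P(s) has a pole at the origin (type 1), so the static position error constant is infinite and e_ss = 1/(1+∞) = 0.

0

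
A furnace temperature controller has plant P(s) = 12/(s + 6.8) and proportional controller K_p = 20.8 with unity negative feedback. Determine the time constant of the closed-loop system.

τ = 0.0039 s

Closed-loop transfer function: T(s) = K_p·P(s)/(1 + K_p·P(s)) = 249.6/(s + 6.8 + 249.6) = 249.6/(s + 256.4).
Time constant τ = 1/256.4 = 0.0039 s.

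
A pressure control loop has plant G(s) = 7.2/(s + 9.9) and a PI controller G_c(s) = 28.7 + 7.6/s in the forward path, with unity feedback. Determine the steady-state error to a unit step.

0

The open loop G_c(s)G(s) has a pole at the origin (type 1), so the static position error constant is infinite and e_ss = 1/(1+∞) = 0.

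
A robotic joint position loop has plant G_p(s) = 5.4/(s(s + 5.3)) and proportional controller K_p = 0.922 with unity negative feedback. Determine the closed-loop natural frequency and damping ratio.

ω_n = 2.23 rad/s, ζ = 1.19

With unity feedback the closed-loop characteristic equation is s² + 5.3s + 0.922·5.4 = s² + 5.3s + 4.979 = 0.
Matching s² + 2ζω_n s + ω_n²: ω_n = √4.979 = 2.231 rad/s and 2ζω_n = 5.3, so ζ = 5.3/(2·2.231) = 1.19.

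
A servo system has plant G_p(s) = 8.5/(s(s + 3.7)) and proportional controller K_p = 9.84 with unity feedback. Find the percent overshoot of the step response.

52.3%

From 1 + K_pG_p(s) = 0: s² + 3.7s + 83.64 = 0 ⇒ ω_n = 9.145, ζ = 0.2023.
%OS = 100·exp(−πζ/√(1−ζ²)) = 100·exp(−π·0.2023/√0.9591) = 52.3%.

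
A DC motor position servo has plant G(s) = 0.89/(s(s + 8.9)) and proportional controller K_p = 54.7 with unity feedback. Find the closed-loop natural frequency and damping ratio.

ω_n = 6.98 rad/s, ζ = 0.638

With unity feedback the closed-loop characteristic equation is s² + 8.9s + 54.7·0.89 = s² + 8.9s + 48.68 = 0.
So ω_n² = 48.68 ⇒ ω_n = 6.977 rad/s, and ζ = 8.9/(2ω_n) = 0.638.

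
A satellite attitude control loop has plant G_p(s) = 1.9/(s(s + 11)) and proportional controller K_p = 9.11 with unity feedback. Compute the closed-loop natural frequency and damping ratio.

The closed-loop denominator is s(s+11) + 9.11·1.9 = s² + 11s + 17.31.
So ω_n² = 17.31 ⇒ ω_n = 4.16 rad/s, and ζ = 11/(2ω_n) = 1.32.

ω_n = 4.16 rad/s, ζ = 1.32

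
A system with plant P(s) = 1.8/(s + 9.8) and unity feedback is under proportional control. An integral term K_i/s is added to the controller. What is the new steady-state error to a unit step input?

0

The integrator makes K_pos = lim_{s→0} C(s)G(s) infinite, so e_ss = 1/(1+K_pos) = 0.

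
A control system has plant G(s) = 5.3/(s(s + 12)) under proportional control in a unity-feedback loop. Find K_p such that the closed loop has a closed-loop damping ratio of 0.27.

Closed-loop characteristic equation: s² + 12s + K_p·5.3 = 0.
So ω_n = √(5.3K_p) and 2ζω_n = 12, giving ζ = 12/(2√(5.3K_p)).
Setting ζ = 0.27: √(5.3K_p) = 12/(2·0.27) = 22.22, so K_p = 493.8/5.3 = 93.2.

K_p = 93.2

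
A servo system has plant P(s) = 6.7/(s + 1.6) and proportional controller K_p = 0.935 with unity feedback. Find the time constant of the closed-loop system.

Closed-loop transfer function: T(s) = K_p·P(s)/(1 + K_p·P(s)) = 6.265/(s + 1.6 + 6.265) = 6.265/(s + 7.865).
Time constant τ = 1/7.865 = 0.127 s.

τ = 0.127 s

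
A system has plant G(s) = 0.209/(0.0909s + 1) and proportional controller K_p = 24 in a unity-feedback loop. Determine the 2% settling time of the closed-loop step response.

Closed loop: T(s) = K_p·G/(1+K_p·G) = 5.016/(0.0909s + 1 + 5.016), with pole at s = −(1 + 5.016)/0.0909 = −66.18.
τ = 1/66.18 = 0.01511 s, so 2% settling time ≈ 4τ = 0.0604 s.

T_s ≈ 0.0604 s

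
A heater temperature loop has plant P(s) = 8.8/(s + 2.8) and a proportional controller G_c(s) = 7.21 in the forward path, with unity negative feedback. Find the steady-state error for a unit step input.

The loop is type 0. Static position error constant K_pos = G_c(0)·P(0) = 7.21·3.143 = 22.66.
Steady-state error to a unit step: e_ss = 1/(1+K_pos) = 1/23.66 = 0.0423.

0.0423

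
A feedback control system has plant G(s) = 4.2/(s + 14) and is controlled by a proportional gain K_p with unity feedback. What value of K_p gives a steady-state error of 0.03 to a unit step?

Steady-state error for a unit step on this type-0 loop is 1/(1 + K_p·G(0)).
G(0) = 0.3. Require 1/(1 + K_p·0.3) = 0.03, so 1 + 0.3·K_p = 33.33.
K_p = (33.33 − 1)/0.3 = 108.

K_p = 108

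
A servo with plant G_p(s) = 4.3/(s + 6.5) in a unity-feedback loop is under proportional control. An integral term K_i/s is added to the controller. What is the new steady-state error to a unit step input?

0

Adding integral action puts a pole at s = 0 in the forward path, raising the system type to 1; a type-1 loop has zero steady-state error to a step.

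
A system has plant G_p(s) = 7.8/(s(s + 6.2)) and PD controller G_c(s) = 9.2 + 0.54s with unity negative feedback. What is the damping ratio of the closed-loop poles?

ζ = 0.615

Forward path: (9.2 + 0.54s)·7.8/(s(s+6.2)). The closed-loop characteristic equation is s² + (6.2 + 7.8·0.54)s + 7.8·9.2 = 0.
That is s² + 10.41s + 71.76 = 0, so ω_n = 8.471 rad/s and ζ = 10.41/(2·8.471) = 0.6146.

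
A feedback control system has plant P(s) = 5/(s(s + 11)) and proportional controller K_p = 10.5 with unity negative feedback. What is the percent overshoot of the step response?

The closed-loop denominator s² + 11s + 52.5 gives ω_n = √52.5 = 7.246 and ζ = 11/(2ω_n) = 0.7591.
%OS = 100·exp(−πζ/√(1−ζ²)) = 100·exp(−π·0.7591/√0.4238) = 2.57%.

2.57%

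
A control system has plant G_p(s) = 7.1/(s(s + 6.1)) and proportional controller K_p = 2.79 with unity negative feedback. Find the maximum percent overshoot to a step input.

From 1 + K_pG_p(s) = 0: s² + 6.1s + 19.81 = 0 ⇒ ω_n = 4.451, ζ = 0.6853.
%OS = 100·exp(−πζ/√(1−ζ²)) = 100·exp(−π·0.6853/√0.5304) = 5.2%.

5.2%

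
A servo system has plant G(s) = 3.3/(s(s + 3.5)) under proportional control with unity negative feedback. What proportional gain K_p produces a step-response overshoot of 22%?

K_p = 4.92

From %OS = 100·exp(−πζ/√(1−ζ²)) = 22%, ζ = −ln(0.22)/√(π²+ln²(0.22)) = 0.4342.
Characteristic equation s² + 3.5s + 3.3K_p = 0 gives ζ = 3.5/(2√(3.3K_p)).
Setting ζ = 0.4342: √(3.3K_p) = 3.5/(2·0.4342) = 4.031, so K_p = 16.25/3.3 = 4.92.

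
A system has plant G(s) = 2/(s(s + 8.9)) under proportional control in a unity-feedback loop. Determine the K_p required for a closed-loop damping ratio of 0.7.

K_p = 20.2

Closed-loop characteristic equation: s² + 8.9s + K_p·2 = 0.
So ω_n = √(2K_p) and 2ζω_n = 8.9, giving ζ = 8.9/(2√(2K_p)).
Setting ζ = 0.7: √(2K_p) = 8.9/(2·0.7) = 6.357, so K_p = 40.41/2 = 20.2.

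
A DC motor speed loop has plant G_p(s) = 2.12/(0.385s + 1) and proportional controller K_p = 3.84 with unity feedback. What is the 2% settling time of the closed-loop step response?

T_s ≈ 0.168 s

Closed loop: T(s) = K_p·G_p/(1+K_p·G_p) = 8.141/(0.385s + 1 + 8.141), with pole at s = −(1 + 8.141)/0.385 = −23.74.
τ = 1/23.74 = 0.04212 s, so 2% settling time ≈ 4τ = 0.168 s.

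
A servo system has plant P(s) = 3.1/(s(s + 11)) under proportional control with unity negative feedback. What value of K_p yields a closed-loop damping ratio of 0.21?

K_p = 221

Closed-loop characteristic equation: s² + 11s + K_p·3.1 = 0.
So ω_n = √(3.1K_p) and 2ζω_n = 11, giving ζ = 11/(2√(3.1K_p)).
Setting ζ = 0.21: √(3.1K_p) = 11/(2·0.21) = 26.19, so K_p = 685.9/3.1 = 221.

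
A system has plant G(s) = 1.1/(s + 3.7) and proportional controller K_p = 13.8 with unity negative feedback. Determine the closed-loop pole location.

s = -18.88

Closed-loop transfer function: T(s) = K_p·G(s)/(1 + K_p·G(s)) = 15.18/(s + 3.7 + 15.18) = 15.18/(s + 18.88).
The closed-loop pole is at s = −18.88.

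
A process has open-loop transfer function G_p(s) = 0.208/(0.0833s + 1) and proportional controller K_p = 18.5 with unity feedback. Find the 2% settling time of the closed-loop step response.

T_s ≈ 0.0687 s

Closed loop: T(s) = K_p·G_p/(1+K_p·G_p) = 3.848/(0.0833s + 1 + 3.848), with pole at s = −(1 + 3.848)/0.0833 = −58.2.
τ = 1/58.2 = 0.01718 s, so 2% settling time ≈ 4τ = 0.0687 s.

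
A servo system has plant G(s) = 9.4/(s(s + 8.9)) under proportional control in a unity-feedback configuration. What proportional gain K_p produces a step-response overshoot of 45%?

From %OS = 100·exp(−πζ/√(1−ζ²)) = 45%, ζ = −ln(0.45)/√(π²+ln²(0.45)) = 0.2463.
Characteristic equation s² + 8.9s + 9.4K_p = 0 gives ζ = 8.9/(2√(9.4K_p)).
Setting ζ = 0.2463: √(9.4K_p) = 8.9/(2·0.2463) = 18.06, so K_p = 326.3/9.4 = 34.7.

K_p = 34.7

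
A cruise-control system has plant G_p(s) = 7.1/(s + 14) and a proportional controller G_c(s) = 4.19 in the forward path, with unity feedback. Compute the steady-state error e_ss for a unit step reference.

0.32

The loop is type 0. Static position error constant K_pos = G_c(0)·G_p(0) = 4.19·0.5071 = 2.125.
Steady-state error to a unit step: e_ss = 1/(1+K_pos) = 1/3.125 = 0.32.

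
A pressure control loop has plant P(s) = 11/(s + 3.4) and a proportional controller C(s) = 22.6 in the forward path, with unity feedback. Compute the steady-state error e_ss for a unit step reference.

The loop is type 0. Static position error constant K_pos = C(0)·P(0) = 22.6·3.235 = 73.12.
Steady-state error to a unit step: e_ss = 1/(1+K_pos) = 1/74.12 = 0.0135.

0.0135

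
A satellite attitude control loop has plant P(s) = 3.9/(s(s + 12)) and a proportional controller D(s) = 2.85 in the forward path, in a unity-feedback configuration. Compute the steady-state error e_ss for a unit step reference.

The open loop D(s)P(s) has a pole at the origin (type 1), so the static position error constant is infinite and e_ss = 1/(1+∞) = 0.

0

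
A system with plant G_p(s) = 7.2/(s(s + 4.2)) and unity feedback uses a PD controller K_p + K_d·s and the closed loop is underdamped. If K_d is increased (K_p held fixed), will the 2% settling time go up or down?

decrease

Characteristic equation s² + (4.2 + 7.2K_d)s + 7.2K_p = 0: raising K_d increases ζω_n = (4.2+7.2K_d)/2 while the loop stays underdamped, so T_s ≈ 4/(ζω_n) decreases.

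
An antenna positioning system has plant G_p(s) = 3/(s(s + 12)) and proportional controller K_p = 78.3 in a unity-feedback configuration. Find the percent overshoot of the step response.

26.3%

From 1 + K_pG_p(s) = 0: s² + 12s + 234.9 = 0 ⇒ ω_n = 15.33, ζ = 0.3915.
%OS = 100·exp(−πζ/√(1−ζ²)) = 100·exp(−π·0.3915/√0.8467) = 26.3%.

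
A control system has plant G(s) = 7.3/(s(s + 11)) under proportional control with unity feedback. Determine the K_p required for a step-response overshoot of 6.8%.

K_p = 9.8

From %OS = 100·exp(−πζ/√(1−ζ²)) = 6.8%, ζ = −ln(0.068)/√(π²+ln²(0.068)) = 0.6502.
Characteristic equation s² + 11s + 7.3K_p = 0 gives ζ = 11/(2√(7.3K_p)).
Setting ζ = 0.6502: √(7.3K_p) = 11/(2·0.6502) = 8.459, so K_p = 71.56/7.3 = 9.8.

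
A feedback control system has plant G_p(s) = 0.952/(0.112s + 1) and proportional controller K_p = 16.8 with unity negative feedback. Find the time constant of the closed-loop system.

Closed loop: T(s) = K_p·G_p/(1+K_p·G_p) = 15.99/(0.112s + 1 + 15.99), with pole at s = −(1 + 15.99)/0.112 = −151.7.
Closed-loop time constant τ = 1/151.7 = 0.00659 s.

τ = 0.00659 s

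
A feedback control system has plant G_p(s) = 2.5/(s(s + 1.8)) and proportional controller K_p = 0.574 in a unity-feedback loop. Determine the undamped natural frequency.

1 + K_p·G_p(s) = 0 gives s² + 1.8s + 1.435 = 0.
So ω_n² = 1.435 ⇒ ω_n = 1.198 rad/s, and ζ = 1.8/(2ω_n) = 0.751.

ω_n = 1.2 rad/s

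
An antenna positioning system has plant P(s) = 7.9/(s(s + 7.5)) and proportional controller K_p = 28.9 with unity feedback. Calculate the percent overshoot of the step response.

44.7%

The closed-loop denominator s² + 7.5s + 228.3 gives ω_n = √228.3 = 15.11 and ζ = 7.5/(2ω_n) = 0.2482.
%OS = 100·exp(−πζ/√(1−ζ²)) = 100·exp(−π·0.2482/√0.9384) = 44.7%.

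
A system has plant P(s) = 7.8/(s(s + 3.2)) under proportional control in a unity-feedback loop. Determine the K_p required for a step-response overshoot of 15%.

K_p = 1.23

From %OS = 100·exp(−πζ/√(1−ζ²)) = 15%, ζ = −ln(0.15)/√(π²+ln²(0.15)) = 0.5169.
Characteristic equation s² + 3.2s + 7.8K_p = 0 gives ζ = 3.2/(2√(7.8K_p)).
Setting ζ = 0.5169: √(7.8K_p) = 3.2/(2·0.5169) = 3.095, so K_p = 9.58/7.8 = 1.23.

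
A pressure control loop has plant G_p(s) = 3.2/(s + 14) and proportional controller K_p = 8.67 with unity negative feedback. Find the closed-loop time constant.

Closed-loop transfer function: T(s) = K_p·G_p(s)/(1 + K_p·G_p(s)) = 27.74/(s + 14 + 27.74) = 27.74/(s + 41.74).
Time constant τ = 1/41.74 = 0.024 s.

τ = 0.024 s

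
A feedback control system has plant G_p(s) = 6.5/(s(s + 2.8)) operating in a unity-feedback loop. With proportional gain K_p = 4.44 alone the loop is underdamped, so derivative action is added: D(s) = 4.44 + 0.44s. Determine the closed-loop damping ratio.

Forward path: (4.44 + 0.44s)·6.5/(s(s+2.8)). The closed-loop characteristic equation is s² + (2.8 + 6.5·0.44)s + 6.5·4.44 = 0.
That is s² + 5.66s + 28.86 = 0, so ω_n = 5.372 rad/s and ζ = 5.66/(2·5.372) = 0.5268.

ζ = 0.527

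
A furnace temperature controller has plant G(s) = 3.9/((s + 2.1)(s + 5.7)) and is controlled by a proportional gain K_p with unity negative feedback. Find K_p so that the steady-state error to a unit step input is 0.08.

K_p = 35.3

For a type-0 loop with proportional control, e_ss = 1/(1 + K_p·G(0)).
G(0) = 0.3258. Require 1/(1 + K_p·0.3258) = 0.08, so 1 + 0.3258·K_p = 12.5.
K_p = (12.5 − 1)/0.3258 = 35.3.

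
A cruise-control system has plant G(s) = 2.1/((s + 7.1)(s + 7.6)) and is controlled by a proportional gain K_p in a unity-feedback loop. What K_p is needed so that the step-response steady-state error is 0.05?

K_p = 488

Steady-state error for a unit step on this type-0 loop is 1/(1 + K_p·G(0)).
G(0) = 0.03892. Require 1/(1 + K_p·0.03892) = 0.05, so 1 + 0.03892·K_p = 20.
K_p = (20 − 1)/0.03892 = 488.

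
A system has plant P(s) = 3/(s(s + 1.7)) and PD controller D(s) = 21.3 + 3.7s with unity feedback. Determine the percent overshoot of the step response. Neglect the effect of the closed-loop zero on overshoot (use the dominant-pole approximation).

1.5%

Forward path: (21.3 + 3.7s)·3/(s(s+1.7)). The closed-loop characteristic equation is s² + (1.7 + 3·3.7)s + 3·21.3 = 0.
That is s² + 12.8s + 63.9 = 0, so ω_n = 7.994 rad/s and ζ = 12.8/(2·7.994) = 0.8006.
%OS = 100·exp(−πζ/√(1−ζ²)) = 1.5%.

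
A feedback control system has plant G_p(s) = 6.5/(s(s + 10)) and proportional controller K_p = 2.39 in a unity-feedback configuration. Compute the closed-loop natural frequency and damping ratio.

ω_n = 3.94 rad/s, ζ = 1.27

The closed-loop denominator is s(s+10) + 2.39·6.5 = s² + 10s + 15.54.
So ω_n² = 15.54 ⇒ ω_n = 3.941 rad/s, and ζ = 10/(2ω_n) = 1.27.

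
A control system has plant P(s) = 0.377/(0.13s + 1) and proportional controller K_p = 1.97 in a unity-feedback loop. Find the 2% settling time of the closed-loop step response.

Closed loop: T(s) = K_p·P/(1+K_p·P) = 0.7427/(0.13s + 1 + 0.7427), with pole at s = −(1 + 0.7427)/0.13 = −13.41.
τ = 1/13.41 = 0.0746 s, so 2% settling time ≈ 4τ = 0.298 s.

T_s ≈ 0.298 s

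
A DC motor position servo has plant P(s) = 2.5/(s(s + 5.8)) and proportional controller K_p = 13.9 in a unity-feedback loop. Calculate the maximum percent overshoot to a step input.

The closed-loop denominator s² + 5.8s + 34.75 gives ω_n = √34.75 = 5.895 and ζ = 5.8/(2ω_n) = 0.4919.
%OS = 100·exp(−πζ/√(1−ζ²)) = 100·exp(−π·0.4919/√0.758) = 16.9%.

16.9%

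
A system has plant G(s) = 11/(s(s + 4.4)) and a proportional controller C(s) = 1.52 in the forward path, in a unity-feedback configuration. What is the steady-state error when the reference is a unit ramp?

0.263

The loop has one pole at the origin (type 1). Velocity error constant K_v = lim_{s→0} s·C(s)G(s) = 1.52·11/4.4 = 3.8.
Steady-state error to a unit ramp: e_ss = 1/K_v = 0.263.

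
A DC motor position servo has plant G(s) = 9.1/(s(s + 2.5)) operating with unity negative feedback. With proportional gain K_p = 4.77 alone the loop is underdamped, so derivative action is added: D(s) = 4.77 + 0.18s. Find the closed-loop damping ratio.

ζ = 0.314

Forward path: (4.77 + 0.18s)·9.1/(s(s+2.5)). The closed-loop characteristic equation is s² + (2.5 + 9.1·0.18)s + 9.1·4.77 = 0.
That is s² + 4.138s + 43.41 = 0, so ω_n = 6.588 rad/s and ζ = 4.138/(2·6.588) = 0.314.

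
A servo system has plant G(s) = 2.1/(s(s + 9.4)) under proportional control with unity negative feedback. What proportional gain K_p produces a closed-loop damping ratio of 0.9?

Closed-loop characteristic equation: s² + 9.4s + K_p·2.1 = 0.
So ω_n = √(2.1K_p) and 2ζω_n = 9.4, giving ζ = 9.4/(2√(2.1K_p)).
Setting ζ = 0.9: √(2.1K_p) = 9.4/(2·0.9) = 5.222, so K_p = 27.27/2.1 = 13.

K_p = 13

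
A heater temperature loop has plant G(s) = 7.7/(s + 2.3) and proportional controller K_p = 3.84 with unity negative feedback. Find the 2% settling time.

Closed-loop transfer function: T(s) = K_p·G(s)/(1 + K_p·G(s)) = 29.57/(s + 2.3 + 29.57) = 29.57/(s + 31.87).
Time constant τ = 1/31.87 = 0.03138 s, so the 2% settling time is about 4τ = 0.126 s.

T_s ≈ 0.126 s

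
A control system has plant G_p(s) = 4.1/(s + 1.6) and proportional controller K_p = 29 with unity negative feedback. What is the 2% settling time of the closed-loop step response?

T_s ≈ 0.0332 s

Closed-loop transfer function: T(s) = K_p·G_p(s)/(1 + K_p·G_p(s)) = 118.9/(s + 1.6 + 118.9) = 118.9/(s + 120.5).
Time constant τ = 1/120.5 = 0.008299 s, so the 2% settling time is about 4τ = 0.0332 s.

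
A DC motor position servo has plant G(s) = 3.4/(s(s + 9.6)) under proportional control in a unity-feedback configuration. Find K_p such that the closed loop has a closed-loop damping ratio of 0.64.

Closed-loop characteristic equation: s² + 9.6s + K_p·3.4 = 0.
So ω_n = √(3.4K_p) and 2ζω_n = 9.6, giving ζ = 9.6/(2√(3.4K_p)).
Setting ζ = 0.64: √(3.4K_p) = 9.6/(2·0.64) = 7.5, so K_p = 56.25/3.4 = 16.5.

K_p = 16.5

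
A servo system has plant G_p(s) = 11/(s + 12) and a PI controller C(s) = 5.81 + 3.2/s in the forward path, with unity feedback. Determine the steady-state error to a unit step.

The open loop C(s)G_p(s) has a pole at the origin (type 1), so the static position error constant is infinite and e_ss = 1/(1+∞) = 0.

0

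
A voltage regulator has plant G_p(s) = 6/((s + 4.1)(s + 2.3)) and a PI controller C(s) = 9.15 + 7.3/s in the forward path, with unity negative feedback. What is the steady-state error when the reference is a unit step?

0

The open loop C(s)G_p(s) has a pole at the origin (type 1), so the static position error constant is infinite and e_ss = 1/(1+∞) = 0.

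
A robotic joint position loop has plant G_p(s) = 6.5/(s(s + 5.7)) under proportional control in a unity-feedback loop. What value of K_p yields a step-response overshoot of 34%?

K_p = 11.8

From %OS = 100·exp(−πζ/√(1−ζ²)) = 34%, ζ = −ln(0.34)/√(π²+ln²(0.34)) = 0.3248.
Characteristic equation s² + 5.7s + 6.5K_p = 0 gives ζ = 5.7/(2√(6.5K_p)).
Setting ζ = 0.3248: √(6.5K_p) = 5.7/(2·0.3248) = 8.775, so K_p = 77/6.5 = 11.8.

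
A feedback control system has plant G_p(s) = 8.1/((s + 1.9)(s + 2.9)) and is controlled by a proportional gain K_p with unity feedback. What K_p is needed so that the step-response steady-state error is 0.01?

K_p = 67.3

The loop is type 0, so e_ss(step) = 1/(1 + K_pos) with K_pos = K_p·G_p(0).
G_p(0) = 1.47. Require 1/(1 + K_p·1.47) = 0.01, so 1 + 1.47·K_p = 100.
K_p = (100 − 1)/1.47 = 67.3.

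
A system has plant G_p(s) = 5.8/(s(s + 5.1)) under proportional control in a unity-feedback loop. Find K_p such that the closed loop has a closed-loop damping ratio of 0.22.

Closed-loop characteristic equation: s² + 5.1s + K_p·5.8 = 0.
So ω_n = √(5.8K_p) and 2ζω_n = 5.1, giving ζ = 5.1/(2√(5.8K_p)).
Setting ζ = 0.22: √(5.8K_p) = 5.1/(2·0.22) = 11.59, so K_p = 134.3/5.8 = 23.2.

K_p = 23.2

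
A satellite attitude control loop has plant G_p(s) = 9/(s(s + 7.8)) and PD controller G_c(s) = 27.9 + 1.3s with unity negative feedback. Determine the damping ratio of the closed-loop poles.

ζ = 0.615

Forward path: (27.9 + 1.3s)·9/(s(s+7.8)). The closed-loop characteristic equation is s² + (7.8 + 9·1.3)s + 9·27.9 = 0.
That is s² + 19.5s + 251.1 = 0, so ω_n = 15.85 rad/s and ζ = 19.5/(2·15.85) = 0.6153.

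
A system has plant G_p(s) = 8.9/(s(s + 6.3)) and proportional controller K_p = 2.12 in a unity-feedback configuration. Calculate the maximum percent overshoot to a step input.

3.66%

From 1 + K_pG_p(s) = 0: s² + 6.3s + 18.87 = 0 ⇒ ω_n = 4.344, ζ = 0.7252.
%OS = 100·exp(−πζ/√(1−ζ²)) = 100·exp(−π·0.7252/√0.4741) = 3.66%.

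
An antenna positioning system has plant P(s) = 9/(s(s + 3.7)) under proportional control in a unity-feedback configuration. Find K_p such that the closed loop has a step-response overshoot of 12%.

From %OS = 100·exp(−πζ/√(1−ζ²)) = 12%, ζ = −ln(0.12)/√(π²+ln²(0.12)) = 0.5594.
Characteristic equation s² + 3.7s + 9K_p = 0 gives ζ = 3.7/(2√(9K_p)).
Setting ζ = 0.5594: √(9K_p) = 3.7/(2·0.5594) = 3.307, so K_p = 10.94/9 = 1.22.

K_p = 1.22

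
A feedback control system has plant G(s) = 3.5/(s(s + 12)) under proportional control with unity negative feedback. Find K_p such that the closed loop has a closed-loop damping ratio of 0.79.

Closed-loop characteristic equation: s² + 12s + K_p·3.5 = 0.
So ω_n = √(3.5K_p) and 2ζω_n = 12, giving ζ = 12/(2√(3.5K_p)).
Setting ζ = 0.79: √(3.5K_p) = 12/(2·0.79) = 7.595, so K_p = 57.68/3.5 = 16.5.

K_p = 16.5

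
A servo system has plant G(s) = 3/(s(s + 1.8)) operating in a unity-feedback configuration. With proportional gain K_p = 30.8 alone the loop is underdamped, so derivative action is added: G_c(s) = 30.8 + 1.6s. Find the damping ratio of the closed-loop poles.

ζ = 0.343

Forward path: (30.8 + 1.6s)·3/(s(s+1.8)). The closed-loop characteristic equation is s² + (1.8 + 3·1.6)s + 3·30.8 = 0.
That is s² + 6.6s + 92.4 = 0, so ω_n = 9.612 rad/s and ζ = 6.6/(2·9.612) = 0.3433.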